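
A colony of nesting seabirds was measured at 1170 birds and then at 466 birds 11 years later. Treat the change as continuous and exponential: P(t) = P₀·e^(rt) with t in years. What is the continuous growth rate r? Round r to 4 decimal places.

r ≈ -0.0837 per year

466 = 1170 · e^(r·11)
e^(11r) = 466/1170 = 0.39829
r = ln(0.39829) / 11 = -0.92057 / 11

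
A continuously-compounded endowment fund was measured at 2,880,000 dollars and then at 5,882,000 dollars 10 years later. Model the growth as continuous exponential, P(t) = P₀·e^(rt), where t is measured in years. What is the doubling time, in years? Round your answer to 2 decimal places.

doubling time ≈ 9.71 years

r = ln(5882000/2880000) / 10 = ln(2.04236) / 10 ≈ 0.071411 per year
doubling time = ln 2 / |r| = 0.69315 / 0.071411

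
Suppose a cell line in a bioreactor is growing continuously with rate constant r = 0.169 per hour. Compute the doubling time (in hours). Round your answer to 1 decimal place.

doubling time ≈ 4.1 hours

doubling time = ln(2) / |r| = 0.69315 / 0.169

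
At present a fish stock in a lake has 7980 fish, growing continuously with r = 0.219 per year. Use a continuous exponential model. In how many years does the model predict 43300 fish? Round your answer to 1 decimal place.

t ≈ 7.7 years

43300 = 7980 · e^(0.219·t)
t = ln(43300/7980) / 0.219 = ln(5.42607) / 0.219 = 1.69121 / 0.219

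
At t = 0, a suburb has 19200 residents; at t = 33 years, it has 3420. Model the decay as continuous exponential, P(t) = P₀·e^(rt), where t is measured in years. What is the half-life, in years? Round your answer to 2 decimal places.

half-life ≈ 13.26 years

r = ln(3420/19200) / 33 = ln(0.17813) / 33 ≈ -0.052281 per year
half-life = ln 2 / |r| = 0.69315 / 0.052281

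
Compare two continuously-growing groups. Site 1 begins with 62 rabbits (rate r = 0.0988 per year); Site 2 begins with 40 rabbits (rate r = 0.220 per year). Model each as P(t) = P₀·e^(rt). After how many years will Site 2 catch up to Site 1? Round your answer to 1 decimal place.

t ≈ 3.6 years

62·e^(0.0988t) = 40·e^(0.22t)
62/40 = e^((0.22 − 0.0988)t) → ln(1.55) = 0.1212·t
t = 0.43825 / 0.1212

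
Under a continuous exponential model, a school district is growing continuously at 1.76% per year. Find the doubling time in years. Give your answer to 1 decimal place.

doubling time = ln(2) / |r| = 0.69315 / 0.0176

doubling time ≈ 39.4 years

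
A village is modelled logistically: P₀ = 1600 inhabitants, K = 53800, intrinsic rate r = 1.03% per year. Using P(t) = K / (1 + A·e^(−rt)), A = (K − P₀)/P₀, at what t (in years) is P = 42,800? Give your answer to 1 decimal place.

t ≈ 470.3 years

A = (53800 − 1600)/1600 = 32.625
42800 = 53800/(1 + 32.625·e^(−0.0103t)) → 1 + 32.625·e^(−0.0103t) = 1.25701
e^(−0.0103t) = 0.007878 → t = ln(126.94091)/0.0103 = 4.84372/0.0103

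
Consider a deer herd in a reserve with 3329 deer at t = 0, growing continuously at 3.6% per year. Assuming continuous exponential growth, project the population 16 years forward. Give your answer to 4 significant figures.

P(16) = 3329 · e^(0.036·16) = 3329 · e^(0.576)
= 3329 · 1.77891 ≈ 5921.99

≈ 5,922 deer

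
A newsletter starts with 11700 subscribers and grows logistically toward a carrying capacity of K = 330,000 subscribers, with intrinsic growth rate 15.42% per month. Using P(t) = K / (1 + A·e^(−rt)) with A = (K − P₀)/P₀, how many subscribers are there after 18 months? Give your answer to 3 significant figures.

≈ 122,000 subscribers

A = (330000 − 11700)/11700 = 27.20513
P(18) = 330000 / (1 + 27.20513·e^(−0.1542·18)) = 330000 / (1 + 27.20513·0.062312)
= 330000 / 2.69521 ≈ 122439.53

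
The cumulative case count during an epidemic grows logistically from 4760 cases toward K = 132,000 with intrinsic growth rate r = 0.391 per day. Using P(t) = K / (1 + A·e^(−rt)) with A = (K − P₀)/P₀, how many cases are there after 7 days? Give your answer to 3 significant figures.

≈ 48,300 cases

A = (132000 − 4760)/4760 = 26.73109
P(7) = 132000 / (1 + 26.73109·e^(−0.391·7)) = 132000 / (1 + 26.73109·0.064764)
= 132000 / 2.73122 ≈ 48330.02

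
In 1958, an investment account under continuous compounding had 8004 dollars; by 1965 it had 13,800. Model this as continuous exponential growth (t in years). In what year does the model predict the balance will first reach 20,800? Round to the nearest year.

year 1970

r = ln(13800/8004) / 7 = 0.54473/7 ≈ 0.077818 per year
t = ln(20800/8004) / r = 0.95501/0.077818 ≈ 12.27 years after 1958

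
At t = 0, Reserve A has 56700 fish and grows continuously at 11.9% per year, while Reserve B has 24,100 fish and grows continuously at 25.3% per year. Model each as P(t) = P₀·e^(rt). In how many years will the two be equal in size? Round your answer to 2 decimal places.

t ≈ 6.38 years

56700·e^(0.119t) = 24100·e^(0.253t)
56700/24100 = e^((0.253 − 0.119)t) → ln(2.3527) = 0.134·t
t = 0.85556 / 0.134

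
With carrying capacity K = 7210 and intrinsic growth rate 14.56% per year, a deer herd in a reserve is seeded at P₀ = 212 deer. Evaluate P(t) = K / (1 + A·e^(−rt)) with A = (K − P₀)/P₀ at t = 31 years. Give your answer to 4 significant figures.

≈ 5,295 deer

A = (7210 − 212)/212 = 33.00943
P(31) = 7210 / (1 + 33.00943·e^(−0.1456·31)) = 7210 / (1 + 33.00943·0.010959)
= 7210 / 1.36175 ≈ 5294.66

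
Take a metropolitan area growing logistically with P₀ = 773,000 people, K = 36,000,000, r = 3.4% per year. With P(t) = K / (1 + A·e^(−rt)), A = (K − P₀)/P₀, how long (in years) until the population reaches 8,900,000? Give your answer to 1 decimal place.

t ≈ 79.6 years

A = (36000000 − 773000)/773000 = 45.5718
8900000 = 36000000/(1 + 45.5718·e^(−0.034t)) → 1 + 45.5718·e^(−0.034t) = 4.04494
e^(−0.034t) = 0.066816 → t = ln(14.96638)/0.034 = 2.70581/0.034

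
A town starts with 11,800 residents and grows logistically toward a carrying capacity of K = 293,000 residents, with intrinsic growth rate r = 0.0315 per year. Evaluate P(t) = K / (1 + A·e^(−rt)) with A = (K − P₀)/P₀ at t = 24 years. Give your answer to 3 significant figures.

A = (293000 − 11800)/11800 = 23.83051
P(24) = 293000 / (1 + 23.83051·e^(−0.0315·24)) = 293000 / (1 + 23.83051·0.469541)
= 293000 / 12.1894 ≈ 24037.28

≈ 24,000 residents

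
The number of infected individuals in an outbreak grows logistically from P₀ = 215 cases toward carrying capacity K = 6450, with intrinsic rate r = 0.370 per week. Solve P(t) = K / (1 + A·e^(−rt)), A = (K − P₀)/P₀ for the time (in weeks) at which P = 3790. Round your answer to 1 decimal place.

t ≈ 10.1 weeks

A = (6450 − 215)/215 = 29
3790 = 6450/(1 + 29·e^(−0.37t)) → 1 + 29·e^(−0.37t) = 1.70185
e^(−0.37t) = 0.024202 → t = ln(41.31955)/0.37 = 3.72134/0.37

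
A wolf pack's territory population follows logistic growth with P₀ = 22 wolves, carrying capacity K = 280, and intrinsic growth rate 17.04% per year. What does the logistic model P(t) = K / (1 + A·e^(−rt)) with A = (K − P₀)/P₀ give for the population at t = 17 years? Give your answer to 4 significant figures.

A = (280 − 22)/22 = 11.72727
P(17) = 280 / (1 + 11.72727·e^(−0.1704·17)) = 280 / (1 + 11.72727·0.0552)
= 280 / 1.64734 ≈ 169.97

≈ 170.0 wolves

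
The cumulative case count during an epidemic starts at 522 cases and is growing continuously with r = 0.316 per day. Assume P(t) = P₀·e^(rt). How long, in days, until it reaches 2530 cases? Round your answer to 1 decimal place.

t ≈ 5.0 days

2530 = 522 · e^(0.316·t)
t = ln(2530/522) / 0.316 = ln(4.84674) / 0.316 = 1.57831 / 0.316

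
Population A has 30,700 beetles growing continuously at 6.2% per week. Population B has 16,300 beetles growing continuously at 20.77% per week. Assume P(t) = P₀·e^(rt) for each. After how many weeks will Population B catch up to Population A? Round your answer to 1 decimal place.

t ≈ 4.3 weeks

30700·e^(0.062t) = 16300·e^(0.2077t)
30700/16300 = e^((0.2077 − 0.062)t) → ln(1.88344) = 0.1457·t
t = 0.6331 / 0.1457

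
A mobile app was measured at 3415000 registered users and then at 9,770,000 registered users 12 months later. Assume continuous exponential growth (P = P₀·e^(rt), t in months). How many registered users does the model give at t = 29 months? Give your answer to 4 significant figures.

≈ 43,310,000 registered users

r = ln(9770000/3415000) / 12 ≈ 0.087595 per month
P(29) = 3415000 · e^(0.087595·29) = 3415000 · 12.68287 ≈ 43312012.05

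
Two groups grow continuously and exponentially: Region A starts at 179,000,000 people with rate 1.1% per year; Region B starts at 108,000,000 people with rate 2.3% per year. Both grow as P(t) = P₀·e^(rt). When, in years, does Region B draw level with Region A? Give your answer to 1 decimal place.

179000000·e^(0.011t) = 108000000·e^(0.023t)
179000000/108000000 = e^((0.023 − 0.011)t) → ln(1.65741) = 0.012·t
t = 0.50525 / 0.012

t ≈ 42.1 years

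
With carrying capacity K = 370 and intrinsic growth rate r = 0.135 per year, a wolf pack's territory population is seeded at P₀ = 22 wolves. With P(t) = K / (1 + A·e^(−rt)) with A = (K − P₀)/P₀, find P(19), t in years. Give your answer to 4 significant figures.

A = (370 − 22)/22 = 15.81818
P(19) = 370 / (1 + 15.81818·e^(−0.135·19)) = 370 / (1 + 15.81818·0.076919)
= 370 / 2.21672 ≈ 166.91

≈ 166.9 wolves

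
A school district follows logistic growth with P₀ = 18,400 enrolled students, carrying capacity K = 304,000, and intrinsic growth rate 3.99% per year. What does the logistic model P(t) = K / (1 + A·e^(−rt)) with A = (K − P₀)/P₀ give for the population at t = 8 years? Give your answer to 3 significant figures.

A = (304000 − 18400)/18400 = 15.52174
P(8) = 304000 / (1 + 15.52174·e^(−0.0399·8)) = 304000 / (1 + 15.52174·0.72673)
= 304000 / 12.28012 ≈ 24755.47

≈ 24,800 enrolled students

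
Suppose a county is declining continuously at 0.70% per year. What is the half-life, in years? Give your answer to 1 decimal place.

half-life = ln(2) / |r| = 0.69315 / 0.007

half-life ≈ 99.0 years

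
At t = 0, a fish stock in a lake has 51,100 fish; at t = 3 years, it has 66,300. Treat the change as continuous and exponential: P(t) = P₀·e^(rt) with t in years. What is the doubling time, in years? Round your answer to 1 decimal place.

r = ln(66300/51100) / 3 = ln(1.29746) / 3 ≈ 0.086802 per year
doubling time = ln 2 / |r| = 0.69315 / 0.086802

doubling time ≈ 8.0 years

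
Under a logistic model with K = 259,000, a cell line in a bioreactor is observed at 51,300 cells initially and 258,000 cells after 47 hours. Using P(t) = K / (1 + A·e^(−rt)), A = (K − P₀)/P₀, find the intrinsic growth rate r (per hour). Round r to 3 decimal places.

A = (259000 − 51300)/51300 = 4.04873
258000 = 259000/(1 + 4.04873·e^(−r·47)) → e^(−47r) = (1.00388 − 1)/4.04873 = 0.000957
r = −ln(0.000957)/47 = 6.95136/47

r ≈ 0.148 per hour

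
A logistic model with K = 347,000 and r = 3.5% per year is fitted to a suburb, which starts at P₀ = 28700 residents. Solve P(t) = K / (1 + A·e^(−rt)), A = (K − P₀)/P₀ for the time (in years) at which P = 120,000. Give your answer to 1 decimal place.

t ≈ 50.5 years

A = (347000 − 28700)/28700 = 11.09059
120000 = 347000/(1 + 11.09059·e^(−0.035t)) → 1 + 11.09059·e^(−0.035t) = 2.89167
e^(−0.035t) = 0.170565 → t = ln(5.86287)/0.035 = 1.76864/0.035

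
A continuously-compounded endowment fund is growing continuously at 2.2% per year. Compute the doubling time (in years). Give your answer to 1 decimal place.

doubling time ≈ 31.5 years

doubling time = ln(2) / |r| = 0.69315 / 0.022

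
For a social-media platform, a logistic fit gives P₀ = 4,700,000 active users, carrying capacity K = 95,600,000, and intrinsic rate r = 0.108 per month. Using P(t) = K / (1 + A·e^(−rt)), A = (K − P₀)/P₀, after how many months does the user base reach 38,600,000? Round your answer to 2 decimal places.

t ≈ 23.82 months

A = (95600000 − 4700000)/4700000 = 19.34043
38600000 = 95600000/(1 + 19.34043·e^(−0.108t)) → 1 + 19.34043·e^(−0.108t) = 2.47668
e^(−0.108t) = 0.076352 → t = ln(13.0972)/0.108 = 2.5724/0.108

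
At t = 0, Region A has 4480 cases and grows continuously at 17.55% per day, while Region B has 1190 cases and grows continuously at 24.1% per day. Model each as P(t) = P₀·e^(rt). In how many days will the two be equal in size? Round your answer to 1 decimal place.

4480·e^(0.1755t) = 1190·e^(0.241t)
4480/1190 = e^((0.241 − 0.1755)t) → ln(3.76471) = 0.0655·t
t = 1.32567 / 0.0655

t ≈ 20.2 days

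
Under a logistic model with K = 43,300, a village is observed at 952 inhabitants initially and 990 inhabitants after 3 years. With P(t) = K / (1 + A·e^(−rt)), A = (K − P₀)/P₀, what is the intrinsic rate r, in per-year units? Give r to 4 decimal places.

r ≈ 0.0133 per year

A = (43300 − 952)/952 = 44.48319
990 = 43300/(1 + 44.48319·e^(−r·3)) → e^(−3r) = (43.73737 − 1)/44.48319 = 0.960753
r = −ln(0.960753)/3 = 0.04004/3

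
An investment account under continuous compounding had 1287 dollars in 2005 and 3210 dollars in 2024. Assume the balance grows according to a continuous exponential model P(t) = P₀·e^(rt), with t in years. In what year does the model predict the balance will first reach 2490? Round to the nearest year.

year 2019

r = ln(3210/1287) / 19 = 0.91396/19 ≈ 0.048103 per year
t = ln(2490/1287) / r = 0.65997/0.048103 ≈ 13.72 years after 2005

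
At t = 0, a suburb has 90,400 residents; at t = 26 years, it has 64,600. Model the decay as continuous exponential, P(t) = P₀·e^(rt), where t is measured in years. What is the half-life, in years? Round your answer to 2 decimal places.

half-life ≈ 53.63 years

r = ln(64600/90400) / 26 = ln(0.7146) / 26 ≈ -0.012924 per year
half-life = ln 2 / |r| = 0.69315 / 0.012924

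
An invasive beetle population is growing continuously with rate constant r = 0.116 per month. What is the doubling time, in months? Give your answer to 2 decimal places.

doubling time ≈ 5.98 months

doubling time = ln(2) / |r| = 0.69315 / 0.116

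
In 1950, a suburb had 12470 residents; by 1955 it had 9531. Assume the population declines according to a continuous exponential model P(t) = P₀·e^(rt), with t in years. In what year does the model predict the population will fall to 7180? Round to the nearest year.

r = ln(9531/12470) / 5 = -0.26878/5 ≈ -0.053755 per year
t = ln(7180/12470) / r = -0.55203/-0.053755 ≈ 10.27 years after 1950

year 1960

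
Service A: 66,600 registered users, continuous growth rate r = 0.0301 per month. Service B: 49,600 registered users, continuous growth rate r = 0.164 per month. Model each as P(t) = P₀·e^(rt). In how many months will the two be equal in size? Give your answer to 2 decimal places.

66600·e^(0.0301t) = 49600·e^(0.164t)
66600/49600 = e^((0.164 − 0.0301)t) → ln(1.34274) = 0.1339·t
t = 0.29471 / 0.1339

t ≈ 2.20 months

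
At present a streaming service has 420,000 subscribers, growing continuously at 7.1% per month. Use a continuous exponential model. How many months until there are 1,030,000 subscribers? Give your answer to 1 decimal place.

1030000 = 420000 · e^(0.071·t)
t = ln(1030000/420000) / 0.071 = ln(2.45238) / 0.071 = 0.89706 / 0.071

t ≈ 12.6 months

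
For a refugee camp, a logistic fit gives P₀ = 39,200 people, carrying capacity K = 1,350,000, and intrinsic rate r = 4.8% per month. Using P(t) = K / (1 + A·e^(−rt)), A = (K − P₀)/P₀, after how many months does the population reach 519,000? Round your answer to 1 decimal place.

A = (1350000 − 39200)/39200 = 33.43878
519000 = 1350000/(1 + 33.43878·e^(−0.048t)) → 1 + 33.43878·e^(−0.048t) = 2.60116
e^(−0.048t) = 0.047883 → t = ln(20.88414)/0.048 = 3.03899/0.048

t ≈ 63.3 months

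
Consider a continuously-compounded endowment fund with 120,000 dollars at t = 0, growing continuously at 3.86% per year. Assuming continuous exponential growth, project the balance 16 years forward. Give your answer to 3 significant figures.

P(16) = 120000 · e^(0.0386·16) = 120000 · e^(0.6176)
= 120000 · 1.85447 ≈ 222536.64

≈ 223,000 dollars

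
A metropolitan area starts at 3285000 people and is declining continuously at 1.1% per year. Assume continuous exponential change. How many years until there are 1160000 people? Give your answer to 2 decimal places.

t ≈ 94.63 years

1160000 = 3285000 · e^(-0.011·t)
t = ln(1160000/3285000) / -0.011 = ln(0.35312) / -0.011 = -1.04095 / -0.011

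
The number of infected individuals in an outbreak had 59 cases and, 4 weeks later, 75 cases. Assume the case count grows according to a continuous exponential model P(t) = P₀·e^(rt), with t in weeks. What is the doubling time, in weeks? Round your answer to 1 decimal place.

doubling time ≈ 11.6 weeks

r = ln(75/59) / 4 = ln(1.27119) / 4 ≈ 0.059988 per week
doubling time = ln 2 / |r| = 0.69315 / 0.059988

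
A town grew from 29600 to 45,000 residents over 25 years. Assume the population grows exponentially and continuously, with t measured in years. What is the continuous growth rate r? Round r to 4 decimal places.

r ≈ 0.0168 per year

45000 = 29600 · e^(r·25)
e^(25r) = 45000/29600 = 1.52027
r = ln(1.52027) / 25 = 0.41889 / 25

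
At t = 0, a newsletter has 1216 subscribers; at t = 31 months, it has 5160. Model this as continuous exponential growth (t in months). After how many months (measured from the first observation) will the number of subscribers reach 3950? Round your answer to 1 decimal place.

r = ln(5160/1216) / 31 ≈ 0.046625 per month
t = ln(3950/1216) / r = 1.17815 / 0.046625 ≈ 25.269

t ≈ 25.3 months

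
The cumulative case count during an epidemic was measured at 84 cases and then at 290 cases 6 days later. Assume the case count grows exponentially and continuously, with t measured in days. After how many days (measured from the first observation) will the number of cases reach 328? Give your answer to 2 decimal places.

r = ln(290/84) / 6 ≈ 0.206511 per day
t = ln(328/84) / r = 1.3622 / 0.206511 ≈ 6.596

t ≈ 6.60 days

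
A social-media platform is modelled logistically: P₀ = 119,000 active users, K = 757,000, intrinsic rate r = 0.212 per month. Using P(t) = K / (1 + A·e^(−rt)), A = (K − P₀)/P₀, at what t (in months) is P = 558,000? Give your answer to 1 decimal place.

A = (757000 − 119000)/119000 = 5.36134
558000 = 757000/(1 + 5.36134·e^(−0.212t)) → 1 + 5.36134·e^(−0.212t) = 1.35663
e^(−0.212t) = 0.066519 → t = ln(15.03332)/0.212 = 2.71027/0.212

t ≈ 12.8 months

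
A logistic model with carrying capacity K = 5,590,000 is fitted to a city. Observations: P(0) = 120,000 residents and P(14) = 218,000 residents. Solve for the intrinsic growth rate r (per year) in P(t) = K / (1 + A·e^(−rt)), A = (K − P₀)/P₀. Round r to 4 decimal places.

A = (5590000 − 120000)/120000 = 45.58333
218000 = 5590000/(1 + 45.58333·e^(−r·14)) → e^(−14r) = (25.6422 − 1)/45.58333 = 0.540597
r = −ln(0.540597)/14 = 0.61508/14

r ≈ 0.0439 per year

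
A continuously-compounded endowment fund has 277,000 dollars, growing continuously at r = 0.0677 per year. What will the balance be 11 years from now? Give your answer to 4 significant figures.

≈ 583,300 dollars

P(11) = 277000 · e^(0.0677·11) = 277000 · e^(0.7447)
= 277000 · 2.10581 ≈ 583309.26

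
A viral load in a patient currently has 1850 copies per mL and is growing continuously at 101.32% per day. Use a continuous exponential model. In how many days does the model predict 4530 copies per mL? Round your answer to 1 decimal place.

t ≈ 0.9 days

4530 = 1850 · e^(1.0132·t)
t = ln(4530/1850) / 1.0132 = ln(2.44865) / 1.0132 = 0.89554 / 1.0132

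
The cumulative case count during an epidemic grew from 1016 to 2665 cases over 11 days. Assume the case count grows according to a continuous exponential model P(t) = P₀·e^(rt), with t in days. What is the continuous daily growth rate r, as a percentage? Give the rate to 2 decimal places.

2665 = 1016 · e^(r·11)
e^(11r) = 2665/1016 = 2.62303
r = ln(2.62303) / 11 = 0.96433 / 11

r ≈ 8.77% per day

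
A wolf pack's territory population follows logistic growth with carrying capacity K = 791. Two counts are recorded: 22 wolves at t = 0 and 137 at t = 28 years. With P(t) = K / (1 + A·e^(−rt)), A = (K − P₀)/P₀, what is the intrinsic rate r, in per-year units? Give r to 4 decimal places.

r ≈ 0.0711 per year

A = (791 − 22)/22 = 34.95455
137 = 791/(1 + 34.95455·e^(−r·28)) → e^(−28r) = (5.77372 − 1)/34.95455 = 0.136569
r = −ln(0.136569)/28 = 1.99092/28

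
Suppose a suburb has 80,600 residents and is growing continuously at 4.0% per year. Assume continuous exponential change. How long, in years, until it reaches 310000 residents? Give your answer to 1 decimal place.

310000 = 80600 · e^(0.04·t)
t = ln(310000/80600) / 0.04 = ln(3.84615) / 0.04 = 1.34707 / 0.04

t ≈ 33.7 years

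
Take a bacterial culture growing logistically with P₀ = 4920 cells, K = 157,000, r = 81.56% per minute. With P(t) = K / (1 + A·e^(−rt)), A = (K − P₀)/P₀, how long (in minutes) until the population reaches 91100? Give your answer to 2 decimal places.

t ≈ 4.60 minutes

A = (157000 − 4920)/4920 = 30.91057
91100 = 157000/(1 + 30.91057·e^(−0.8156t)) → 1 + 30.91057·e^(−0.8156t) = 1.72338
e^(−0.8156t) = 0.023402 → t = ln(42.7307)/0.8156 = 3.75492/0.8156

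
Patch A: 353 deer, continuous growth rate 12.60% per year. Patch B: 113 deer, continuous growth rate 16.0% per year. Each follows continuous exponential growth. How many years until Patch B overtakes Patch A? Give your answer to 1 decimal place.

t ≈ 33.5 years

353·e^(0.126t) = 113·e^(0.16t)
353/113 = e^((0.16 − 0.126)t) → ln(3.12389) = 0.034·t
t = 1.13908 / 0.034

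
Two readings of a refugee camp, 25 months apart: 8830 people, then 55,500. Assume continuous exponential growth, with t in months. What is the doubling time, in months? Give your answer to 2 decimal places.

doubling time ≈ 9.43 months

r = ln(55500/8830) / 25 = ln(6.28539) / 25 ≈ 0.073529 per month
doubling time = ln 2 / |r| = 0.69315 / 0.073529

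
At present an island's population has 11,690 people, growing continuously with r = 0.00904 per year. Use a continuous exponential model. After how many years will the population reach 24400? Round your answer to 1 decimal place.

t ≈ 81.4 years

24400 = 11690 · e^(0.00904·t)
t = ln(24400/11690) / 0.00904 = ln(2.08725) / 0.00904 = 0.73585 / 0.00904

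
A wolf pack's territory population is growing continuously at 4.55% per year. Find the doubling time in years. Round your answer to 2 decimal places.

doubling time = ln(2) / |r| = 0.69315 / 0.0455

doubling time ≈ 15.23 years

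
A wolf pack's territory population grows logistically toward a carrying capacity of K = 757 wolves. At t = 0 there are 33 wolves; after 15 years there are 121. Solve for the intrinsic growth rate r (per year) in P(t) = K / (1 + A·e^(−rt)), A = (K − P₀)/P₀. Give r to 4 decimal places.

A = (757 − 33)/33 = 21.93939
121 = 757/(1 + 21.93939·e^(−r·15)) → e^(−15r) = (6.2562 − 1)/21.93939 = 0.239578
r = −ln(0.239578)/15 = 1.42888/15

r ≈ 0.0953 per year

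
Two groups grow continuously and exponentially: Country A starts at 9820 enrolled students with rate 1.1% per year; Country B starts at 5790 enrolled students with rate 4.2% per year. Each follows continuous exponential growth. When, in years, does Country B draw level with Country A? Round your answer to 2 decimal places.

t ≈ 17.04 years

9820·e^(0.011t) = 5790·e^(0.042t)
9820/5790 = e^((0.042 − 0.011)t) → ln(1.69603) = 0.031·t
t = 0.52829 / 0.031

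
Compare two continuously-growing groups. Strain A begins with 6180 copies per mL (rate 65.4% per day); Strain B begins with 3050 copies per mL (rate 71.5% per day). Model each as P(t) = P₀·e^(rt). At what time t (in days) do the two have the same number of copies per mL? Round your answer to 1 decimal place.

6180·e^(0.654t) = 3050·e^(0.715t)
6180/3050 = e^((0.715 − 0.654)t) → ln(2.02623) = 0.061·t
t = 0.70618 / 0.061

t ≈ 11.6 days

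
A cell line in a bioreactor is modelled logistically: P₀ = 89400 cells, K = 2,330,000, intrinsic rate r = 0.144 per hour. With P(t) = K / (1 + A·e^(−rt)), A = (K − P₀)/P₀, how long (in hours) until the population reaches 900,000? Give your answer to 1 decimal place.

t ≈ 19.2 hours

A = (2330000 − 89400)/89400 = 25.06264
900000 = 2330000/(1 + 25.06264·e^(−0.144t)) → 1 + 25.06264·e^(−0.144t) = 2.58889
e^(−0.144t) = 0.063397 → t = ln(15.77369)/0.144 = 2.75834/0.144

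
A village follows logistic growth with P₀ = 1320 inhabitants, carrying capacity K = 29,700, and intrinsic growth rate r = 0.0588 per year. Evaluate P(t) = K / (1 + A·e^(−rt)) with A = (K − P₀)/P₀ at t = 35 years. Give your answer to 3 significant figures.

A = (29700 − 1320)/1320 = 21.5
P(35) = 29700 / (1 + 21.5·e^(−0.0588·35)) = 29700 / (1 + 21.5·0.127709)
= 29700 / 3.74575 ≈ 7928.99

≈ 7,930 inhabitants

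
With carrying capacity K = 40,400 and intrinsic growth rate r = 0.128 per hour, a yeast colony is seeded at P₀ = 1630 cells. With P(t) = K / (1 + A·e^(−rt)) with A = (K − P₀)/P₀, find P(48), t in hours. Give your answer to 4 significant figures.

≈ 38,440 cells

A = (40400 − 1630)/1630 = 23.78528
P(48) = 40400 / (1 + 23.78528·e^(−0.128·48)) = 40400 / (1 + 23.78528·0.002146)
= 40400 / 1.05105 ≈ 38437.72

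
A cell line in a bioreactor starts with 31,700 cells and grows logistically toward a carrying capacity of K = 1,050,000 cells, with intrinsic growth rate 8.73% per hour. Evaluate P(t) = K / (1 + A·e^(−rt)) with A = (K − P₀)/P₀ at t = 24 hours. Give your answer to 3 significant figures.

≈ 212,000 cells

A = (1050000 − 31700)/31700 = 32.12303
P(24) = 1050000 / (1 + 32.12303·e^(−0.0873·24)) = 1050000 / (1 + 32.12303·0.123046)
= 1050000 / 4.9526 ≈ 212009.92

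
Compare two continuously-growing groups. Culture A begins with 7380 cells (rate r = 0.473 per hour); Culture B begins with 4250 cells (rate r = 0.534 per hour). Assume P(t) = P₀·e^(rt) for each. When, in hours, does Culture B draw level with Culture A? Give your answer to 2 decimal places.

t ≈ 9.05 hours

7380·e^(0.473t) = 4250·e^(0.534t)
7380/4250 = e^((0.534 − 0.473)t) → ln(1.73647) = 0.061·t
t = 0.55185 / 0.061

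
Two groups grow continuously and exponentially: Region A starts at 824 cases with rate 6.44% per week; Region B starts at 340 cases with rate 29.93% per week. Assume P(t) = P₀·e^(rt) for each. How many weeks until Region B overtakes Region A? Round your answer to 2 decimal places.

824·e^(0.0644t) = 340·e^(0.2993t)
824/340 = e^((0.2993 − 0.0644)t) → ln(2.42353) = 0.2349·t
t = 0.88522 / 0.2349

t ≈ 3.77 weeks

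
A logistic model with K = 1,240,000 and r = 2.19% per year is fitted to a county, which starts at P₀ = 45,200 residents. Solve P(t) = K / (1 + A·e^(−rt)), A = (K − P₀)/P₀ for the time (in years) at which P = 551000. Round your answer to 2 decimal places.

t ≈ 139.32 years

A = (1240000 − 45200)/45200 = 26.43363
551000 = 1240000/(1 + 26.43363·e^(−0.0219t)) → 1 + 26.43363·e^(−0.0219t) = 2.25045
e^(−0.0219t) = 0.047305 → t = ln(21.13923)/0.0219 = 3.05113/0.0219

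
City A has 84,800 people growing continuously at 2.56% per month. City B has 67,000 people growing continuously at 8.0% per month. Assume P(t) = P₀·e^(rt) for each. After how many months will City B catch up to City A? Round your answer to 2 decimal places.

t ≈ 4.33 months

84800·e^(0.0256t) = 67000·e^(0.08t)
84800/67000 = e^((0.08 − 0.0256)t) → ln(1.26567) = 0.0544·t
t = 0.2356 / 0.0544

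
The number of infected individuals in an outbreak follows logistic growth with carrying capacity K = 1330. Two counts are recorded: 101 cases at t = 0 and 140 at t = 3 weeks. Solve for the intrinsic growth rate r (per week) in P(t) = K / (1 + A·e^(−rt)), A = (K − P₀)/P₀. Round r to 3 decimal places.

r ≈ 0.120 per week

A = (1330 − 101)/101 = 12.16832
140 = 1330/(1 + 12.16832·e^(−r·3)) → e^(−3r) = (9.5 − 1)/12.16832 = 0.698535
r = −ln(0.698535)/3 = 0.35877/3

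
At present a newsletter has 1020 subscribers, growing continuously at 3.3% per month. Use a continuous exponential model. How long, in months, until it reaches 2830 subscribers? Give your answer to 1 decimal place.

2830 = 1020 · e^(0.033·t)
t = ln(2830/1020) / 0.033 = ln(2.77451) / 0.033 = 1.02047 / 0.033

t ≈ 30.9 months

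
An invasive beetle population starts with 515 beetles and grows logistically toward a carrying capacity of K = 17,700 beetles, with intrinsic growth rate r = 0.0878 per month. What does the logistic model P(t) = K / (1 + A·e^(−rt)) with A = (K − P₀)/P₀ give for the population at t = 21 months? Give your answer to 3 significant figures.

≈ 2,820 beetles

A = (17700 − 515)/515 = 33.36893
P(21) = 17700 / (1 + 33.36893·e^(−0.0878·21)) = 17700 / (1 + 33.36893·0.158215)
= 17700 / 6.27947 ≈ 2818.71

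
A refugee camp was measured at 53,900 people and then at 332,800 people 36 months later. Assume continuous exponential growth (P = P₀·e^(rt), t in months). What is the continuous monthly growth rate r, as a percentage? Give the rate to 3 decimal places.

r ≈ 5.057% per month

332800 = 53900 · e^(r·36)
e^(36r) = 332800/53900 = 6.1744
r = ln(6.1744) / 36 = 1.82041 / 36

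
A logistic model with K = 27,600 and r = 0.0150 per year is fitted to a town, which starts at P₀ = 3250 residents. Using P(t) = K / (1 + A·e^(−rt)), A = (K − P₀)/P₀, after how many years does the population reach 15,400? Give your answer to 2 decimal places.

A = (27600 − 3250)/3250 = 7.49231
15400 = 27600/(1 + 7.49231·e^(−0.015t)) → 1 + 7.49231·e^(−0.015t) = 1.79221
e^(−0.015t) = 0.105736 → t = ln(9.4575)/0.015 = 2.24681/0.015

t ≈ 149.79 years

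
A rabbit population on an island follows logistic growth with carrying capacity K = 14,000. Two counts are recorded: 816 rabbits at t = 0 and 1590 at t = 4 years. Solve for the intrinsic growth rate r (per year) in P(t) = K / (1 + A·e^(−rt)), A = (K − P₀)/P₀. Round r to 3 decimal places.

r ≈ 0.182 per year

A = (14000 − 816)/816 = 16.15686
1590 = 14000/(1 + 16.15686·e^(−r·4)) → e^(−4r) = (8.80503 − 1)/16.15686 = 0.483078
r = −ln(0.483078)/4 = 0.72758/4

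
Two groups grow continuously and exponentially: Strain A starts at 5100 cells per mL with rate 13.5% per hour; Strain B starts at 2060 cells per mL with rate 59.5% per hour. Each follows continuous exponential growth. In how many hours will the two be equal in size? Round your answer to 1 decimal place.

5100·e^(0.135t) = 2060·e^(0.595t)
5100/2060 = e^((0.595 − 0.135)t) → ln(2.47573) = 0.46·t
t = 0.90653 / 0.46

t ≈ 2.0 hours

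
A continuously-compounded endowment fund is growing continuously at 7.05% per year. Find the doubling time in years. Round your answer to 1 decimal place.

doubling time = ln(2) / |r| = 0.69315 / 0.0705

doubling time ≈ 9.8 years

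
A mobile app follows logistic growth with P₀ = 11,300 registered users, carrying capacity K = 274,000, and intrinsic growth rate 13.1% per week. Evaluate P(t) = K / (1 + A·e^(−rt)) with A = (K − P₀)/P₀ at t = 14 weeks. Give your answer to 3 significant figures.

A = (274000 − 11300)/11300 = 23.24779
P(14) = 274000 / (1 + 23.24779·e^(−0.131·14)) = 274000 / (1 + 23.24779·0.159773)
= 274000 / 4.71437 ≈ 58120.13

≈ 58,100 registered users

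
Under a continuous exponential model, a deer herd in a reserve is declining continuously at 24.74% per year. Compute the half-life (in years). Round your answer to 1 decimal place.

half-life ≈ 2.8 years

half-life = ln(2) / |r| = 0.69315 / 0.2474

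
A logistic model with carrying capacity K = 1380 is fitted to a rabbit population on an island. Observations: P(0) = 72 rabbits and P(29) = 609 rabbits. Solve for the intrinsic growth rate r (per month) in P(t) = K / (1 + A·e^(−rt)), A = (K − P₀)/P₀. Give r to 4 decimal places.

A = (1380 − 72)/72 = 18.16667
609 = 1380/(1 + 18.16667·e^(−r·29)) → e^(−29r) = (2.26601 − 1)/18.16667 = 0.069689
r = −ln(0.069689)/29 = 2.66372/29

r ≈ 0.0919 per month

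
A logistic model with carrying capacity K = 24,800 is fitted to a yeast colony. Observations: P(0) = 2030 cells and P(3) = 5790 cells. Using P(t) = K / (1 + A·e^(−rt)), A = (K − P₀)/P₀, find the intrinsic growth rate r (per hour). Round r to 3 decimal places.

r ≈ 0.410 per hour

A = (24800 − 2030)/2030 = 11.21675
5790 = 24800/(1 + 11.21675·e^(−r·3)) → e^(−3r) = (4.28325 − 1)/11.21675 = 0.292709
r = −ln(0.292709)/3 = 1.22858/3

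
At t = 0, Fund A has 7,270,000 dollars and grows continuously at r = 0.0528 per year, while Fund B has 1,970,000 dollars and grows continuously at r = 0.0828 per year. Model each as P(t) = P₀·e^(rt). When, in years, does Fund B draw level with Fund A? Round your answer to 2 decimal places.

7270000·e^(0.0528t) = 1970000·e^(0.0828t)
7270000/1970000 = e^((0.0828 − 0.0528)t) → ln(3.69036) = 0.03·t
t = 1.30572 / 0.03

t ≈ 43.52 years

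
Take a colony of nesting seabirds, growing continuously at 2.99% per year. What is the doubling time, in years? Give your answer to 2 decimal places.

doubling time = ln(2) / |r| = 0.69315 / 0.0299

doubling time ≈ 23.18 years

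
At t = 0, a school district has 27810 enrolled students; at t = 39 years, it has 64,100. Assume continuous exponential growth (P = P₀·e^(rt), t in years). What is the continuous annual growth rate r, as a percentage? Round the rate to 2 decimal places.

64100 = 27810 · e^(r·39)
e^(39r) = 64100/27810 = 2.30493
r = ln(2.30493) / 39 = 0.83505 / 39

r ≈ 2.14% per year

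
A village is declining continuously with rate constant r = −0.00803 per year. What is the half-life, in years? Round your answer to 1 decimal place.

half-life ≈ 86.3 years

half-life = ln(2) / |r| = 0.69315 / 0.00803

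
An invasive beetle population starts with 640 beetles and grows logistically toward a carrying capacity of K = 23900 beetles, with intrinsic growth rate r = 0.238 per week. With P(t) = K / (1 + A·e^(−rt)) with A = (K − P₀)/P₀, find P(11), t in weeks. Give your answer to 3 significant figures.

≈ 6,550 beetles

A = (23900 − 640)/640 = 36.34375
P(11) = 23900 / (1 + 36.34375·e^(−0.238·11)) = 23900 / (1 + 36.34375·0.072949)
= 23900 / 3.65123 ≈ 6545.75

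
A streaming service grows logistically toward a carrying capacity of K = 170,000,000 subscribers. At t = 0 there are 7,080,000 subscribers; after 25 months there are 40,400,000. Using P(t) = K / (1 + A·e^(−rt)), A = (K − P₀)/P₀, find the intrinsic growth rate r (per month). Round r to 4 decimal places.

r ≈ 0.0788 per month

A = (170000000 − 7080000)/7080000 = 23.0113
40400000 = 170000000/(1 + 23.0113·e^(−r·25)) → e^(−25r) = (4.20792 − 1)/23.0113 = 0.139406
r = −ln(0.139406)/25 = 1.97036/25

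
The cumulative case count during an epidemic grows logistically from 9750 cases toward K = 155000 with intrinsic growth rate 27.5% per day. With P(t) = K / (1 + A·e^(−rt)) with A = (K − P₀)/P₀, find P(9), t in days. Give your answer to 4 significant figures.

A = (155000 − 9750)/9750 = 14.89744
P(9) = 155000 / (1 + 14.89744·e^(−0.275·9)) = 155000 / (1 + 14.89744·0.084163)
= 155000 / 2.25381 ≈ 68772.35

≈ 68,770 cases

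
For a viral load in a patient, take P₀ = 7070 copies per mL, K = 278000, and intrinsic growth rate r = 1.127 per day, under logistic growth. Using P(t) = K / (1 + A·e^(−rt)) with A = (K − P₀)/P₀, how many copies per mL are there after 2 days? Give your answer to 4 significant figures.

A = (278000 − 7070)/7070 = 38.32107
P(2) = 278000 / (1 + 38.32107·e^(−1.127·2)) = 278000 / (1 + 38.32107·0.104978)
= 278000 / 5.02289 ≈ 55346.65

≈ 55,350 copies per mL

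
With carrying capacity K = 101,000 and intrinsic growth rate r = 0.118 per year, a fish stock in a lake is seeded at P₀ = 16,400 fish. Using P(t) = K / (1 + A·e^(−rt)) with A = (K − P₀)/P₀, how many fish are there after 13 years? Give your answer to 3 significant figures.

≈ 47,800 fish

A = (101000 − 16400)/16400 = 5.15854
P(13) = 101000 / (1 + 5.15854·e^(−0.118·13)) = 101000 / (1 + 5.15854·0.215671)
= 101000 / 2.11255 ≈ 47809.56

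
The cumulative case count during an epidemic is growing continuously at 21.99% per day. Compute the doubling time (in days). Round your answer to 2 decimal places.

doubling time ≈ 3.15 days

doubling time = ln(2) / |r| = 0.69315 / 0.2199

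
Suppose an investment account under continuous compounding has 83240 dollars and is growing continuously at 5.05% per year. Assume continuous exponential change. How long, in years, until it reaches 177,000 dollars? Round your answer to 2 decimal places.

177000 = 83240 · e^(0.0505·t)
t = ln(177000/83240) / 0.0505 = ln(2.12638) / 0.0505 = 0.75442 / 0.0505

t ≈ 14.94 years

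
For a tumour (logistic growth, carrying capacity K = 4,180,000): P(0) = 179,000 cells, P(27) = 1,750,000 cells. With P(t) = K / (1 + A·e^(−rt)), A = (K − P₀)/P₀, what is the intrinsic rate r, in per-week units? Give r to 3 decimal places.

r ≈ 0.103 per week

A = (4180000 − 179000)/179000 = 22.35196
1750000 = 4180000/(1 + 22.35196·e^(−r·27)) → e^(−27r) = (2.38857 − 1)/22.35196 = 0.062123
r = −ln(0.062123)/27 = 2.77864/27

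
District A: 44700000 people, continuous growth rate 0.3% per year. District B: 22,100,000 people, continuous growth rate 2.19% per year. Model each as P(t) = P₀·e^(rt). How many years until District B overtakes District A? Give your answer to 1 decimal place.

t ≈ 37.3 years

44700000·e^(0.003t) = 22100000·e^(0.0219t)
44700000/22100000 = e^((0.0219 − 0.003)t) → ln(2.02262) = 0.0189·t
t = 0.7044 / 0.0189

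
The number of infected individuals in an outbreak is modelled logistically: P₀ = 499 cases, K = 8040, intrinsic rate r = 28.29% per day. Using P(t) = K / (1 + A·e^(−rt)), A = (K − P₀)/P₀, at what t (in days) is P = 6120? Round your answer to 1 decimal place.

t ≈ 13.7 days

A = (8040 − 499)/499 = 15.11222
6120 = 8040/(1 + 15.11222·e^(−0.2829t)) → 1 + 15.11222·e^(−0.2829t) = 1.31373
e^(−0.2829t) = 0.02076 → t = ln(48.17022)/0.2829 = 3.87474/0.2829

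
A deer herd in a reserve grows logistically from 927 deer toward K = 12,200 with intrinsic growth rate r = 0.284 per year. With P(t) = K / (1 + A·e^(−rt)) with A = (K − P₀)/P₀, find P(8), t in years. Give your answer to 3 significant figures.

≈ 5,410 deer

A = (12200 − 927)/927 = 12.16073
P(8) = 12200 / (1 + 12.16073·e^(−0.284·8)) = 12200 / (1 + 12.16073·0.103106)
= 12200 / 2.25384 ≈ 5412.98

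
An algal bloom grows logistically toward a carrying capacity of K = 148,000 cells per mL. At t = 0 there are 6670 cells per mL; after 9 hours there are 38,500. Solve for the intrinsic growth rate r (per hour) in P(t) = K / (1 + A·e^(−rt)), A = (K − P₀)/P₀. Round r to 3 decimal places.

r ≈ 0.223 per hour

A = (148000 − 6670)/6670 = 21.18891
38500 = 148000/(1 + 21.18891·e^(−r·9)) → e^(−9r) = (3.84416 − 1)/21.18891 = 0.134229
r = −ln(0.134229)/9 = 2.00821/9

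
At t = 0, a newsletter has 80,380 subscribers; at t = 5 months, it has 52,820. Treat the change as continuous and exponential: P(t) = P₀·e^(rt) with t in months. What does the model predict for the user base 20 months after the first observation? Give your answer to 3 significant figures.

r = ln(52820/80380) / 5 ≈ -0.083975 per month
P(20) = 80380 · e^(-0.083975·20) = 80380 · 0.18647 ≈ 14988.2

≈ 15,000 subscribers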